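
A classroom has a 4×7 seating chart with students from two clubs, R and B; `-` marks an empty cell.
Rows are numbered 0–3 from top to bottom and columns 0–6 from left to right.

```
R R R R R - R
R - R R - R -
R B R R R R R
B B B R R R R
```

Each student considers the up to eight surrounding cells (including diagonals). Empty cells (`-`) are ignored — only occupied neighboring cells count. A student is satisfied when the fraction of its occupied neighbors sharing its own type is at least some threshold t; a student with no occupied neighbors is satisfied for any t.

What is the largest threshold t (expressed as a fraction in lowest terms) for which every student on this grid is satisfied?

1/4

(0,0)R 2/2
(0,1)R 4/4
(0,2)R 4/4
(0,3)R 4/4
(0,4)R 3/3
(0,6)R 1/1
(1,0)R 3/4
(1,2)R 6/7
(1,3)R 7/7
(1,5)R 5/5
(2,0)R 1/4
(2,1)B 3/7
(2,2)R 4/7
(2,3)R 6/7
(2,4)R 7/7
(2,5)R 6/6
(2,6)R 4/4
(3,0)B 2/3
(3,1)B 3/5
(3,2)B 2/5
(3,3)R 4/5
(3,4)R 5/5
(3,5)R 5/5
(3,6)R 3/3
The smallest same-type fraction is 1/4 at (2,0), which reduces to 1/4. Any threshold above that leaves this student unsatisfied.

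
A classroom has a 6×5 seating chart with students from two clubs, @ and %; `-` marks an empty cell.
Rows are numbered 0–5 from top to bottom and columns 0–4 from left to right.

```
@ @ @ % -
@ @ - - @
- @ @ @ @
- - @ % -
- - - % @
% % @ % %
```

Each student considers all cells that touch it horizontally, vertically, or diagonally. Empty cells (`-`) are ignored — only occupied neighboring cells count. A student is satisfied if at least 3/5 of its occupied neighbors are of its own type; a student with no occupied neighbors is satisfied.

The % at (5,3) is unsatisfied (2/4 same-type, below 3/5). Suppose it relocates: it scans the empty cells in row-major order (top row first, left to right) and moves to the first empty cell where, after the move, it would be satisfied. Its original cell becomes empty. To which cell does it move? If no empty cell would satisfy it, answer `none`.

Vacating (5,3). Empty cells in order:
  (0,4): 1/2 same-type → still unsatisfied.
  (1,2): 1/7 same-type → still unsatisfied.
  (1,3): 1/6 same-type → still unsatisfied.
  (2,0): 0/3 same-type → still unsatisfied.
  (3,0): 0/1 same-type → still unsatisfied.
  (3,1): 0/3 same-type → still unsatisfied.
  (3,4): 2/5 same-type → still unsatisfied.
  (4,0): 2/2 same-type → satisfied — stop here.

(4,0)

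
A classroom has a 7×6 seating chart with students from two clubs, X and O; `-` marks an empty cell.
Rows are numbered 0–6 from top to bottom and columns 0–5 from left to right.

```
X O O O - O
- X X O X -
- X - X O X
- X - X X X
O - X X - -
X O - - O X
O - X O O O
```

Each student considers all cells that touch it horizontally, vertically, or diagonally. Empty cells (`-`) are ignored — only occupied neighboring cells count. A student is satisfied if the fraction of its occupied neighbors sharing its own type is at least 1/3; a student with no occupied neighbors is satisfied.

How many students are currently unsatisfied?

(0,0)X 1/2 ok
(0,1)O 1/4 unhappy
(0,2)O 3/5 ok
(0,3)O 2/4 ok
(0,5)O 0/1 unhappy
(1,1)X 3/5 ok
(1,2)X 3/7 ok
(1,3)O 3/6 ok
(1,4)X 2/6 ok
(2,1)X 3/3 ok
(2,3)X 4/6 ok
(2,4)O 1/7 unhappy
(2,5)X 3/4 ok
(3,1)X 2/3 ok
(3,3)X 4/5 ok
(3,4)X 5/6 ok
(3,5)X 2/3 ok
(4,0)O 1/3 ok
(4,2)X 3/4 ok
(4,3)X 3/4 ok
(5,0)X 0/3 unhappy
(5,1)O 2/5 ok
(5,4)O 3/5 ok
(5,5)X 0/3 unhappy
(6,0)O 1/2 ok
(6,2)X 0/2 unhappy
(6,3)O 2/3 ok
(6,4)O 3/4 ok
(6,5)O 2/3 ok
Unsatisfied: (0,1), (0,5), (2,4), (5,0), (5,5), (6,2) — 6 in total.

6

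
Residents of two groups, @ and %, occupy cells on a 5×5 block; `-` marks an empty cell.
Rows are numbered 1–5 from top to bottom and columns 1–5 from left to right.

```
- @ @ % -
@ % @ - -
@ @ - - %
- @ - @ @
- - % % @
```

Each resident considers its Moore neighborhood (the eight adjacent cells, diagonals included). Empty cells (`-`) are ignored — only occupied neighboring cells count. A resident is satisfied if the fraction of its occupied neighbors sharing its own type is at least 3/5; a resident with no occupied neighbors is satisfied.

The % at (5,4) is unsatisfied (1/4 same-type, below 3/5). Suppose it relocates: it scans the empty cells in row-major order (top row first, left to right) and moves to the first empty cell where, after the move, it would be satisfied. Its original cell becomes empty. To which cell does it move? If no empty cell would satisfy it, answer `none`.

Vacating (5,4). Empty cells in order:
  (1,1): 1/3 same-type → still unsatisfied.
  (1,5): 1/1 same-type → satisfied — stop here.

(1,5)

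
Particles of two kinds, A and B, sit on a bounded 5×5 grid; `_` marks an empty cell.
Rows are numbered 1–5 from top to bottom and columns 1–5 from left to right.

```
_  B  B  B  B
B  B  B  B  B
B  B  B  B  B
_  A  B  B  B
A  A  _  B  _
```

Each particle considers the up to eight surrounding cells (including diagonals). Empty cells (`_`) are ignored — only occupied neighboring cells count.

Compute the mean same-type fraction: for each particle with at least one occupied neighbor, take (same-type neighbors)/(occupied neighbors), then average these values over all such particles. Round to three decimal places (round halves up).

(1,2)B 4/4
(1,3)B 5/5
(1,4)B 5/5
(1,5)B 3/3
(2,1)B 4/4
(2,2)B 7/7
(2,3)B 8/8
(2,4)B 8/8
(2,5)B 5/5
(3,1)B 3/4
(3,2)B 6/7
(3,3)B 7/8
(3,4)B 8/8
(3,5)B 5/5
(4,2)A 2/6
(4,3)B 5/7
(4,4)B 6/6
(4,5)B 4/4
(5,1)A 2/2
(5,2)A 2/3
(5,4)B 3/3
Sum over 21 particles: 4/4 + 5/5 + 5/5 + 3/3 + 4/4 + 7/7 + 8/8 + 8/8 + 5/5 + 3/4 + 6/7 + 7/8 + 8/8 + 5/5 + 2/6 + 5/7 + 6/6 + 4/4 + 2/2 + 2/3 + 3/3 = 1075/56; mean = 1075/56 ÷ 21 = 1075/1176 = 0.914115… → 0.914.

0.914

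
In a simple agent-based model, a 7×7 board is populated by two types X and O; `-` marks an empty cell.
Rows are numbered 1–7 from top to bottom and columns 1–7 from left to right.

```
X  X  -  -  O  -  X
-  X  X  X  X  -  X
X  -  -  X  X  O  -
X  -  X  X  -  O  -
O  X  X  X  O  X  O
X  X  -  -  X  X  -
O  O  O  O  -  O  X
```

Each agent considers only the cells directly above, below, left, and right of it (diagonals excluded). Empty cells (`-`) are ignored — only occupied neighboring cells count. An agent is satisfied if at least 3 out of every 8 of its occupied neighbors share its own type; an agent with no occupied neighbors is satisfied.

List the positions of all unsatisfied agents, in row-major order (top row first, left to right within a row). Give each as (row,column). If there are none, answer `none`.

(1,5), (5,1), (5,5), (5,6), (5,7), (6,1), (7,6), (7,7)

Row 1: (1,1)X 1/1 ✓ · (1,2)X 2/2 ✓ · (1,5)O 0/1 ✗ · (1,7)X 1/1 ✓
Row 2: (2,2)X 2/2 ✓ · (2,3)X 2/2 ✓ · (2,4)X 3/3 ✓ · (2,5)X 2/3 ✓ · (2,7)X 1/1 ✓
Row 3: (3,1)X 1/1 ✓ · (3,4)X 3/3 ✓ · (3,5)X 2/3 ✓ · (3,6)O 1/2 ✓
Row 4: (4,1)X 1/2 ✓ · (4,3)X 2/2 ✓ · (4,4)X 3/3 ✓ · (4,6)O 1/2 ✓
Row 5: (5,1)O 0/3 ✗ · (5,2)X 2/3 ✓ · (5,3)X 3/3 ✓ · (5,4)X 2/3 ✓ · (5,5)O 0/3 ✗ · (5,6)X 1/4 ✗ · (5,7)O 0/1 ✗
Row 6: (6,1)X 1/3 ✗ · (6,2)X 2/3 ✓ · (6,5)X 1/2 ✓ · (6,6)X 2/3 ✓
Row 7: (7,1)O 1/2 ✓ · (7,2)O 2/3 ✓ · (7,3)O 2/2 ✓ · (7,4)O 1/1 ✓ · (7,6)O 0/2 ✗ · (7,7)X 0/1 ✗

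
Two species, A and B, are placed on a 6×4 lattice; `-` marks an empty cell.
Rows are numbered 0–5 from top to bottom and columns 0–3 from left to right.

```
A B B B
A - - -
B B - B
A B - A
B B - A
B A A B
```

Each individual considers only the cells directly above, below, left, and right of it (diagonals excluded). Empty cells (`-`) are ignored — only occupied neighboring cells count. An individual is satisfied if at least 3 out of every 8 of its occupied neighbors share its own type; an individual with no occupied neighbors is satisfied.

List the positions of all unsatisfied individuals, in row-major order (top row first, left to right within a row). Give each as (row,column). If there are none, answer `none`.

(2,0), (2,3), (3,0), (5,1), (5,3)

Row 0: (0,0)A 1/2 ✓ · (0,1)B 1/2 ✓ · (0,2)B 2/2 ✓ · (0,3)B 1/1 ✓
Row 1: (1,0)A 1/2 ✓
Row 2: (2,0)B 1/3 ✗ · (2,1)B 2/2 ✓ · (2,3)B 0/1 ✗
Row 3: (3,0)A 0/3 ✗ · (3,1)B 2/3 ✓ · (3,3)A 1/2 ✓
Row 4: (4,0)B 2/3 ✓ · (4,1)B 2/3 ✓ · (4,3)A 1/2 ✓
Row 5: (5,0)B 1/2 ✓ · (5,1)A 1/3 ✗ · (5,2)A 1/2 ✓ · (5,3)B 0/2 ✗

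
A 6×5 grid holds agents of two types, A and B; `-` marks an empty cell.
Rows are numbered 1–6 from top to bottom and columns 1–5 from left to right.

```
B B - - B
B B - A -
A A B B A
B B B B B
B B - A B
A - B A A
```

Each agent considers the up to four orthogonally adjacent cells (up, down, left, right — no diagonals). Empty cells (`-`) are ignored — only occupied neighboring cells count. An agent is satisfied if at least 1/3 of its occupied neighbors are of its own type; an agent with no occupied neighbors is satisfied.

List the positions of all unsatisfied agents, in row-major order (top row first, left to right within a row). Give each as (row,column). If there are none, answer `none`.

(2,4), (3,2), (3,5), (6,1), (6,3)

Row 1: (1,1)B 2/2 ok · (1,2)B 2/2 ok · (1,5)B 0/0 ok
Row 2: (2,1)B 2/3 ok · (2,2)B 2/3 ok · (2,4)A 0/1 unhappy
Row 3: (3,1)A 1/3 ok · (3,2)A 1/4 unhappy · (3,3)B 2/3 ok · (3,4)B 2/4 ok · (3,5)A 0/2 unhappy
Row 4: (4,1)B 2/3 ok · (4,2)B 3/4 ok · (4,3)B 3/3 ok · (4,4)B 3/4 ok · (4,5)B 2/3 ok
Row 5: (5,1)B 2/3 ok · (5,2)B 2/2 ok · (5,4)A 1/3 ok · (5,5)B 1/3 ok
Row 6: (6,1)A 0/1 unhappy · (6,3)B 0/1 unhappy · (6,4)A 2/3 ok · (6,5)A 1/2 ok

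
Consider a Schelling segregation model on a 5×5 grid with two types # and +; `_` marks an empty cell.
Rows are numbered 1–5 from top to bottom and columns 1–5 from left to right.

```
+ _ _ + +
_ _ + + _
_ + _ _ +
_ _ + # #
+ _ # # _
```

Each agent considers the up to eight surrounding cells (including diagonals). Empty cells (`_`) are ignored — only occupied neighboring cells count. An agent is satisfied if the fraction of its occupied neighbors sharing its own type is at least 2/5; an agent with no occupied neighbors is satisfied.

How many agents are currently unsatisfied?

2

Row 1: (1,1)+ 0/0 satisfied · (1,4)+ 3/3 satisfied · (1,5)+ 2/2 satisfied
Row 2: (2,3)+ 3/3 satisfied · (2,4)+ 4/4 satisfied
Row 3: (3,2)+ 2/2 satisfied · (3,5)+ 1/3 not
Row 4: (4,3)+ 1/4 not · (4,4)# 3/5 satisfied · (4,5)# 2/3 satisfied
Row 5: (5,1)+ 0/0 satisfied · (5,3)# 2/3 satisfied · (5,4)# 3/4 satisfied
Unsatisfied: (3,5), (4,3) — 2 in total.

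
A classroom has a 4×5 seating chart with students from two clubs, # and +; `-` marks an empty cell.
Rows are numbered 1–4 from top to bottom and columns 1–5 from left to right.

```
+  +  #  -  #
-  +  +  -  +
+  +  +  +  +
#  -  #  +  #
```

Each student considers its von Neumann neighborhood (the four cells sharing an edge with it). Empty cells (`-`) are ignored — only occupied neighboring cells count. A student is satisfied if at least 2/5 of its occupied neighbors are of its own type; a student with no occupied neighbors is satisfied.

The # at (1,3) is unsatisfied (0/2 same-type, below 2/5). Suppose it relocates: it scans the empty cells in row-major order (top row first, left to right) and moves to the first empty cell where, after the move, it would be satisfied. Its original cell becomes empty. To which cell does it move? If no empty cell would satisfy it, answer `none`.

(1,4)

Vacating (1,3). Empty cells in order:
  (1,4): 1/1 same-type → satisfied — stop here.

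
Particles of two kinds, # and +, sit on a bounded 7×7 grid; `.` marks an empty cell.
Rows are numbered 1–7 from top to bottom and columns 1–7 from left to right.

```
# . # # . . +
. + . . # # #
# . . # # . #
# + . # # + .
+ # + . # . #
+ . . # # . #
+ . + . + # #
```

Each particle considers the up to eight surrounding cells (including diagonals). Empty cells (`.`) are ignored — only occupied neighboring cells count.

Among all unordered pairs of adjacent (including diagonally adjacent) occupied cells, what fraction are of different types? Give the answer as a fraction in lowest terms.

Scan each occupied cell's neighbors to the right and below (and the two forward diagonals) so each pair is counted once.
Row 1: #(1,1)–+(2,2)≠ #(1,3)–#(1,4)= #(1,3)–+(2,2)≠ #(1,4)–#(2,5)= +(1,7)–#(2,7)≠ +(1,7)–#(2,6)≠  → 4/6 unlike.
Row 2: +(2,2)–#(3,1)≠ #(2,5)–#(2,6)= #(2,5)–#(3,5)= #(2,5)–#(3,4)= #(2,6)–#(2,7)= #(2,6)–#(3,7)= #(2,6)–#(3,5)= #(2,7)–#(3,7)=  → 1/8 unlike.
Row 3: #(3,1)–#(4,1)= #(3,1)–+(4,2)≠ #(3,4)–#(3,5)= #(3,4)–#(4,4)= #(3,4)–#(4,5)= #(3,5)–#(4,5)= #(3,5)–+(4,6)≠ #(3,5)–#(4,4)= #(3,7)–+(4,6)≠  → 3/9 unlike.
Row 4: #(4,1)–+(4,2)≠ #(4,1)–+(5,1)≠ #(4,1)–#(5,2)= +(4,2)–#(5,2)≠ +(4,2)–+(5,3)= +(4,2)–+(5,1)= #(4,4)–#(4,5)= #(4,4)–#(5,5)= #(4,4)–+(5,3)≠ #(4,5)–+(4,6)≠ #(4,5)–#(5,5)= +(4,6)–#(5,7)≠ +(4,6)–#(5,5)≠  → 7/13 unlike.
Row 5: +(5,1)–#(5,2)≠ +(5,1)–+(6,1)= #(5,2)–+(5,3)≠ #(5,2)–+(6,1)≠ +(5,3)–#(6,4)≠ #(5,5)–#(6,5)= #(5,5)–#(6,4)= #(5,7)–#(6,7)=  → 4/8 unlike.
Row 6: +(6,1)–+(7,1)= #(6,4)–#(6,5)= #(6,4)–+(7,5)≠ #(6,4)–+(7,3)≠ #(6,5)–+(7,5)≠ #(6,5)–#(7,6)= #(6,7)–#(7,7)= #(6,7)–#(7,6)=  → 3/8 unlike.
Row 7: +(7,5)–#(7,6)≠ #(7,6)–#(7,7)=  → 1/2 unlike.
Total adjacent occupied pairs: 54; unlike-type pairs: 23.
23/54 is already in lowest terms.

23/54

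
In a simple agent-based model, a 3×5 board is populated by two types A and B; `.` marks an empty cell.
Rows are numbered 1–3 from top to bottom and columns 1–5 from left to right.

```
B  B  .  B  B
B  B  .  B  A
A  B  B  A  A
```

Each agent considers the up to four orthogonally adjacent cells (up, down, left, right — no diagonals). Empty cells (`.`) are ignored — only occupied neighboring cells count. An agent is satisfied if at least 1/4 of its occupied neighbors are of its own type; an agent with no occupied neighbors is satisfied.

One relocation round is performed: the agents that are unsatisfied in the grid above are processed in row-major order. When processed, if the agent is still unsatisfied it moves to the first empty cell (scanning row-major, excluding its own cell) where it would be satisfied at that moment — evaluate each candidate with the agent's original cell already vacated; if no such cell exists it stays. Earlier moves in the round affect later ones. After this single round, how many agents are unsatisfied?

Initially unsatisfied (in order): (3,1).
  (3,1): no empty cell satisfies it; stays.
Resulting grid:
B B . B B
B B . B A
A B B A A
Unsatisfied now: (3,1).

1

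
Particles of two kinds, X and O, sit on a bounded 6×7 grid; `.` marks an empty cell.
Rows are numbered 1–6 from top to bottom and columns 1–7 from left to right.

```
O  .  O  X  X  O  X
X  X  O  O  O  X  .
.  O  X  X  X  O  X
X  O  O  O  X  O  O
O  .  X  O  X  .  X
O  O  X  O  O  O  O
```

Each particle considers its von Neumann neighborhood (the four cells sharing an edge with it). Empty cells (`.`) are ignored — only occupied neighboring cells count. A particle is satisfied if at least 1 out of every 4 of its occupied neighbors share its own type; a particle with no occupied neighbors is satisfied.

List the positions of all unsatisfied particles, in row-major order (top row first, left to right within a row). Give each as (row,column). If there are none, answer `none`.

(1,1), (1,6), (1,7), (2,6), (3,7), (4,1), (5,7)

Row 1: (1,1)O 0/1 ✗ · (1,3)O 1/2 ✓ · (1,4)X 1/3 ✓ · (1,5)X 1/3 ✓ · (1,6)O 0/3 ✗ · (1,7)X 0/1 ✗
Row 2: (2,1)X 1/2 ✓ · (2,2)X 1/3 ✓ · (2,3)O 2/4 ✓ · (2,4)O 2/4 ✓ · (2,5)O 1/4 ✓ · (2,6)X 0/3 ✗
Row 3: (3,2)O 1/3 ✓ · (3,3)X 1/4 ✓ · (3,4)X 2/4 ✓ · (3,5)X 2/4 ✓ · (3,6)O 1/4 ✓ · (3,7)X 0/2 ✗
Row 4: (4,1)X 0/2 ✗ · (4,2)O 2/3 ✓ · (4,3)O 2/4 ✓ · (4,4)O 2/4 ✓ · (4,5)X 2/4 ✓ · (4,6)O 2/3 ✓ · (4,7)O 1/3 ✓
Row 5: (5,1)O 1/2 ✓ · (5,3)X 1/3 ✓ · (5,4)O 2/4 ✓ · (5,5)X 1/3 ✓ · (5,7)X 0/2 ✗
Row 6: (6,1)O 2/2 ✓ · (6,2)O 1/2 ✓ · (6,3)X 1/3 ✓ · (6,4)O 2/3 ✓ · (6,5)O 2/3 ✓ · (6,6)O 2/2 ✓ · (6,7)O 1/2 ✓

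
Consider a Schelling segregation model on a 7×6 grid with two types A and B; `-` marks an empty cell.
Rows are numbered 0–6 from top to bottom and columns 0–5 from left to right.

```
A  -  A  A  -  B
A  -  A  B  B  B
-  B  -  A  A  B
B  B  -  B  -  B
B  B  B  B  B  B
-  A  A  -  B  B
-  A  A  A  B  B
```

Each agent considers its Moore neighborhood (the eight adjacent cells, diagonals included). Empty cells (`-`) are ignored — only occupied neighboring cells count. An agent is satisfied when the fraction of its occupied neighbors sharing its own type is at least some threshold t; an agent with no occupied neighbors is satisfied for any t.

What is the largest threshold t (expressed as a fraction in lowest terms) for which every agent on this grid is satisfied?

1/7

(0,0)A 1/1
(0,2)A 2/3
(0,3)A 2/4
(0,5)B 2/2
(1,0)A 1/2
(1,2)A 3/5
(1,3)B 1/6
(1,4)B 4/7
(1,5)B 3/4
(2,1)B 2/4
(2,3)A 2/5
(2,4)A 1/7
(2,5)B 3/4
(3,0)B 4/4
(3,1)B 5/5
(3,3)B 3/5
(3,5)B 3/4
(4,0)B 3/4
(4,1)B 4/6
(4,2)B 4/6
(4,3)B 4/5
(4,4)B 6/6
(4,5)B 4/4
(5,1)A 3/6
(5,2)A 4/7
(5,4)B 6/7
(5,5)B 5/5
(6,1)A 3/3
(6,2)A 4/4
(6,3)A 2/4
(6,4)B 3/4
(6,5)B 3/3
The smallest same-type fraction is 1/7 at (2,4), which reduces to 1/7. Any threshold above that leaves this agent unsatisfied.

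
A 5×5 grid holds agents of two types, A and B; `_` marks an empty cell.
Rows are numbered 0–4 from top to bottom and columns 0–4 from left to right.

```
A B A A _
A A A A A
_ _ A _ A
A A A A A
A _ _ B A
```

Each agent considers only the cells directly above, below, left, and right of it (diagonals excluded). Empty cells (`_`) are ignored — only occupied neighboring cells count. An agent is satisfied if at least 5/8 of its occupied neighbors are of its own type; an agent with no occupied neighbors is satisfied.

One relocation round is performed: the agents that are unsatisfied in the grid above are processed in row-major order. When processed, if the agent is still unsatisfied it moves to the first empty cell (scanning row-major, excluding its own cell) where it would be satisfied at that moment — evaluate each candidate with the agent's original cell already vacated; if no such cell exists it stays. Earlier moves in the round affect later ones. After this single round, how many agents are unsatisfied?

Initially unsatisfied (in order): (0,0), (0,1), (4,3), (4,4).
  (0,0) → (0,4).
  (0,1): no empty cell satisfies it; stays.
  (4,3): no empty cell satisfies it; stays.
  (4,4) → (2,0).
Resulting grid:
_ B A A A
A A A A A
A _ A _ A
A A A A A
A _ _ B _
Unsatisfied now: (0,1), (4,3).

2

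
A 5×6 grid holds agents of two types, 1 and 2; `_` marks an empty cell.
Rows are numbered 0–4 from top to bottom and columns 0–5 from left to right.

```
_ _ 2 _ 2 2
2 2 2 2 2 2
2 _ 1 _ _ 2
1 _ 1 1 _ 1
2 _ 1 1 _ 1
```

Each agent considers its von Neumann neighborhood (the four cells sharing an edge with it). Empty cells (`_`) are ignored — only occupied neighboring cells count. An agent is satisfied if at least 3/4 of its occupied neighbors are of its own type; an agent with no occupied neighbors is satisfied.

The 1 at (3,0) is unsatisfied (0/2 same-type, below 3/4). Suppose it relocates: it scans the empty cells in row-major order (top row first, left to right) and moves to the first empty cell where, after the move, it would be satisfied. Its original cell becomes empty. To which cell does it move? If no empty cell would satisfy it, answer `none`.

Vacating (3,0). Empty cells in order:
  (0,0): 0/1 same-type → still unsatisfied.
  (0,1): 0/2 same-type → still unsatisfied.
  (0,3): 0/3 same-type → still unsatisfied.
  (2,1): 1/3 same-type → still unsatisfied.
  (2,3): 2/3 same-type → still unsatisfied.
  (2,4): 0/2 same-type → still unsatisfied.
  (3,1): 1/1 same-type → satisfied — stop here.

(3,1)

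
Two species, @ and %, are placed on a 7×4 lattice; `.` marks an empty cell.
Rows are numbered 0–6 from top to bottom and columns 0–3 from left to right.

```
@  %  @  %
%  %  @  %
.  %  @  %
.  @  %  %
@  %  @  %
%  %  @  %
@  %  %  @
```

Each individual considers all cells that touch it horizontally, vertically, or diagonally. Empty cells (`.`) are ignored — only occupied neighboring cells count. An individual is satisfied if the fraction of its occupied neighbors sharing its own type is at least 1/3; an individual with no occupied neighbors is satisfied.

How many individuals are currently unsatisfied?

(0,0)@ 0/3 not
(0,1)% 2/5 satisfied
(0,2)@ 1/5 not
(0,3)% 1/3 satisfied
(1,0)% 3/4 satisfied
(1,1)% 3/7 satisfied
(1,2)@ 2/8 not
(1,3)% 2/5 satisfied
(2,1)% 3/6 satisfied
(2,2)@ 2/8 not
(2,3)% 3/5 satisfied
(3,1)@ 3/6 satisfied
(3,2)% 5/8 satisfied
(3,3)% 3/5 satisfied
(4,0)@ 1/4 not
(4,1)% 3/7 satisfied
(4,2)@ 2/8 not
(4,3)% 3/5 satisfied
(5,0)% 3/5 satisfied
(5,1)% 4/8 satisfied
(5,2)@ 2/8 not
(5,3)% 2/5 satisfied
(6,0)@ 0/3 not
(6,1)% 3/5 satisfied
(6,2)% 3/5 satisfied
(6,3)@ 1/3 satisfied
Unsatisfied: (0,0), (0,2), (1,2), (2,2), (4,0), (4,2), (5,2), (6,0) — 8 in total.

8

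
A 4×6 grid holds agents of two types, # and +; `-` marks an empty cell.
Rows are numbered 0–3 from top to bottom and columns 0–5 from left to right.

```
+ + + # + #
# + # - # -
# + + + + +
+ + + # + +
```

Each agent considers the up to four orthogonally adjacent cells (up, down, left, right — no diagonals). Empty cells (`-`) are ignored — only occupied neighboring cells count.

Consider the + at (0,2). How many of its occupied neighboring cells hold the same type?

1

Occupied neighbors of (0,2): (1,2)=#, (0,1)=+, (0,3)=#.
Same type (+): 1 of 3.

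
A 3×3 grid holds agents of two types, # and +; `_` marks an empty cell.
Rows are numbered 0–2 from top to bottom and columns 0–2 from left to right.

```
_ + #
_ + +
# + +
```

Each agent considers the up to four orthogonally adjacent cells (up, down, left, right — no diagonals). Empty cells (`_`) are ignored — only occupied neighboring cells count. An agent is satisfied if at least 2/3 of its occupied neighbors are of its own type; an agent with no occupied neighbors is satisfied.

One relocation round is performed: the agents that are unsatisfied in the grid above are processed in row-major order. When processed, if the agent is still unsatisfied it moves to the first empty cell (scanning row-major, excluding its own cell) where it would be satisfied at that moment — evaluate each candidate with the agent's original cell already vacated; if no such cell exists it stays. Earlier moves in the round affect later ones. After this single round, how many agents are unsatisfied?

Initially unsatisfied (in order): (0,1), (0,2), (2,0).
  (0,1) → (0,0).
  (0,2): no empty cell satisfies it; stays.
  (2,0): no empty cell satisfies it; stays.
Resulting grid:
+ _ #
_ + +
# + +
Unsatisfied now: (0,2), (2,0).

2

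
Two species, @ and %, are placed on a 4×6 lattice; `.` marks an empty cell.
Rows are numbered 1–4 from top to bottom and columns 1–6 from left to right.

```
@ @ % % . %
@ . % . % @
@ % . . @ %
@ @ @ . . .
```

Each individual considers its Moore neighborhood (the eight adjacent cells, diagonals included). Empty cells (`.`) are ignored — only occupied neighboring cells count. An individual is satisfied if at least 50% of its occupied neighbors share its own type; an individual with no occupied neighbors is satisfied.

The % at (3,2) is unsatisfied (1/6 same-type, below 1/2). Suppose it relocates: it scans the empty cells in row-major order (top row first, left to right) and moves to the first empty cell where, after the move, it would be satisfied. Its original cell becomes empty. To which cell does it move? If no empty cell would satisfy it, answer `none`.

Vacating (3,2). Empty cells in order:
  (1,5): 3/4 same-type → satisfied — stop here.

(1,5)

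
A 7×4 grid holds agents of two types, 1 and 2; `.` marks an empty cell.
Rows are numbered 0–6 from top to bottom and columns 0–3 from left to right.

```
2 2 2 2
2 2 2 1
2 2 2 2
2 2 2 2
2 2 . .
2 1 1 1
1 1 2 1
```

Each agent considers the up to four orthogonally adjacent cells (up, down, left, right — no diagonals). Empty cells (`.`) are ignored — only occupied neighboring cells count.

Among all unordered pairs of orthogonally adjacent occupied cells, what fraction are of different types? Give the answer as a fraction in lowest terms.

Scan each occupied cell's neighbors to the right and below so each pair is counted once.
From row 0: 1 unlike of 7 pairs (running 1/7).
From row 1: 2 unlike of 7 pairs (running 3/14).
From row 2: 0 unlike of 7 pairs (running 3/21).
From row 3: 0 unlike of 5 pairs (running 3/26).
From row 4: 1 unlike of 3 pairs (running 4/29).
From row 5: 3 unlike of 7 pairs (running 7/36).
From row 6: 2 unlike of 3 pairs (running 9/39).
Total adjacent occupied pairs: 39; unlike-type pairs: 9.
9/39 reduces to 3/13.

3/13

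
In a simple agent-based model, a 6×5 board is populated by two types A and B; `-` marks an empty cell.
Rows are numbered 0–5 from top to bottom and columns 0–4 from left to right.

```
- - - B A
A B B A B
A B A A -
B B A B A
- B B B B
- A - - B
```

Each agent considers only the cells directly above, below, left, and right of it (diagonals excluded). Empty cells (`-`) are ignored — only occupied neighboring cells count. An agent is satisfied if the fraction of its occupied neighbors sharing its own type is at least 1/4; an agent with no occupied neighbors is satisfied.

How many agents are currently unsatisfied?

5

Row 0: (0,3)B 0/2 ✗ · (0,4)A 0/2 ✗
Row 1: (1,0)A 1/2 ✓ · (1,1)B 2/3 ✓ · (1,2)B 1/3 ✓ · (1,3)A 1/4 ✓ · (1,4)B 0/2 ✗
Row 2: (2,0)A 1/3 ✓ · (2,1)B 2/4 ✓ · (2,2)A 2/4 ✓ · (2,3)A 2/3 ✓
Row 3: (3,0)B 1/2 ✓ · (3,1)B 3/4 ✓ · (3,2)A 1/4 ✓ · (3,3)B 1/4 ✓ · (3,4)A 0/2 ✗
Row 4: (4,1)B 2/3 ✓ · (4,2)B 2/3 ✓ · (4,3)B 3/3 ✓ · (4,4)B 2/3 ✓
Row 5: (5,1)A 0/1 ✗ · (5,4)B 1/1 ✓
Unsatisfied: (0,3), (0,4), (1,4), (3,4), (5,1) — 5 in total.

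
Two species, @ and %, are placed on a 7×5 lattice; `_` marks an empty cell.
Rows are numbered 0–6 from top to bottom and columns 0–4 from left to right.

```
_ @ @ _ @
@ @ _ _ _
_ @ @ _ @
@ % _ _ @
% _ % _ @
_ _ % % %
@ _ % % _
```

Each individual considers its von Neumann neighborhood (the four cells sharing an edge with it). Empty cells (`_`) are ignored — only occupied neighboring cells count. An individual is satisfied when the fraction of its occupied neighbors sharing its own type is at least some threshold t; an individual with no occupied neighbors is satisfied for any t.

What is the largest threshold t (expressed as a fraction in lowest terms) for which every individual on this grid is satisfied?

0/1

Row 0: (0,1)@ 2/2 · (0,2)@ 1/1 · (0,4)@ — no occupied neighbors
Row 1: (1,0)@ 1/1 · (1,1)@ 3/3
Row 2: (2,1)@ 2/3 · (2,2)@ 1/1 · (2,4)@ 1/1
Row 3: (3,0)@ 0/2 · (3,1)% 0/2 · (3,4)@ 2/2
Row 4: (4,0)% 0/1 · (4,2)% 1/1 · (4,4)@ 1/2
Row 5: (5,2)% 3/3 · (5,3)% 3/3 · (5,4)% 1/2
Row 6: (6,0)@ — no occupied neighbors · (6,2)% 2/2 · (6,3)% 2/2
The smallest same-type fraction is 0/2 at (3,0), which reduces to 0/1. Any threshold above that leaves this individual unsatisfied.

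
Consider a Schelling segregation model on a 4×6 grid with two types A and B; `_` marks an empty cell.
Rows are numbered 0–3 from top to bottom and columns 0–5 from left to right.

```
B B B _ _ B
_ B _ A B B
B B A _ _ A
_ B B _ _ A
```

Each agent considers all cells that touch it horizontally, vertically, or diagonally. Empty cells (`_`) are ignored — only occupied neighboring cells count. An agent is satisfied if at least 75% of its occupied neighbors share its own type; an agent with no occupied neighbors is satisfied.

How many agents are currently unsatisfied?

7

Row 0: (0,0)B 2/2 ok · (0,1)B 3/3 ok · (0,2)B 2/3 unhappy · (0,5)B 2/2 ok
Row 1: (1,1)B 5/6 ok · (1,3)A 1/3 unhappy · (1,4)B 2/4 unhappy · (1,5)B 2/3 unhappy
Row 2: (2,0)B 3/3 ok · (2,1)B 4/5 ok · (2,2)A 1/5 unhappy · (2,5)A 1/3 unhappy
Row 3: (3,1)B 3/4 ok · (3,2)B 2/3 unhappy · (3,5)A 1/1 ok
Unsatisfied: (0,2), (1,3), (1,4), (1,5), (2,2), (2,5), (3,2) — 7 in total.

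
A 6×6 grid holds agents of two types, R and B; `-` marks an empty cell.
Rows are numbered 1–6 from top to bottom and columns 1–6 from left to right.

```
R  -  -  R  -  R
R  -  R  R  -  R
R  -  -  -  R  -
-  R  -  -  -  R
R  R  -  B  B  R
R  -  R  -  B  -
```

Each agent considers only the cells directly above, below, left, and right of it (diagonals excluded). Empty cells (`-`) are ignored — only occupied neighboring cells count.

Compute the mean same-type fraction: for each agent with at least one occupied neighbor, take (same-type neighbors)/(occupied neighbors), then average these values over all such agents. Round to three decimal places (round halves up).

0.951

(1,1)R 1/1
(1,4)R 1/1
(1,6)R 1/1
(2,1)R 2/2
(2,3)R 1/1
(2,4)R 2/2
(2,6)R 1/1
(3,1)R 1/1
(3,5)R — no occupied neighbors
(4,2)R 1/1
(4,6)R 1/1
(5,1)R 2/2
(5,2)R 2/2
(5,4)B 1/1
(5,5)B 2/3
(5,6)R 1/2
(6,1)R 1/1
(6,3)R — no occupied neighbors
(6,5)B 1/1
Sum over 17 agents: 1/1 + 1/1 + 1/1 + 2/2 + 1/1 + 2/2 + 1/1 + 1/1 + 1/1 + 1/1 + 2/2 + 2/2 + 1/1 + 2/3 + 1/2 + 1/1 + 1/1 = 97/6; mean = 97/6 ÷ 17 = 97/102 = 0.950980… → 0.951.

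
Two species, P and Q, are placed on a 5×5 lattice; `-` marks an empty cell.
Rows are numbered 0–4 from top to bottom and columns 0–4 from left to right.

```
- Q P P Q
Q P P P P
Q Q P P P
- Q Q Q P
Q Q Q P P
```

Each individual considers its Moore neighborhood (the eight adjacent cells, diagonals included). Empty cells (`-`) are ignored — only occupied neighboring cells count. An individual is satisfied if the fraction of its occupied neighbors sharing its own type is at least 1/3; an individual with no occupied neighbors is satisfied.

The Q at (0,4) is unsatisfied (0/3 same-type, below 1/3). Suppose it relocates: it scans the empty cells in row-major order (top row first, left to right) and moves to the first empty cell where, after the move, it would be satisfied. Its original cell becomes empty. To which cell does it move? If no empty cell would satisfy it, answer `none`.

(0,0)

Vacating (0,4). Empty cells in order:
  (0,0): 2/3 same-type → satisfied — stop here.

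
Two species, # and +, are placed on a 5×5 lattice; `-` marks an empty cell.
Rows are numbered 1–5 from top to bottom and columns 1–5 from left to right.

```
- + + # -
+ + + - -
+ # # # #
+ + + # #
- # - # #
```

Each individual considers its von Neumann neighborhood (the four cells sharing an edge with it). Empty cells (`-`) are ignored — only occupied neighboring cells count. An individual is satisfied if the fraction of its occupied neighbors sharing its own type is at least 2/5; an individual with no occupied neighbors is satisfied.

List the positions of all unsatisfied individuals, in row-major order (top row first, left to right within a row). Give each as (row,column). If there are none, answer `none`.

Row 1: (1,2)+ 2/2 satisfied · (1,3)+ 2/3 satisfied · (1,4)# 0/1 not
Row 2: (2,1)+ 2/2 satisfied · (2,2)+ 3/4 satisfied · (2,3)+ 2/3 satisfied
Row 3: (3,1)+ 2/3 satisfied · (3,2)# 1/4 not · (3,3)# 2/4 satisfied · (3,4)# 3/3 satisfied · (3,5)# 2/2 satisfied
Row 4: (4,1)+ 2/2 satisfied · (4,2)+ 2/4 satisfied · (4,3)+ 1/3 not · (4,4)# 3/4 satisfied · (4,5)# 3/3 satisfied
Row 5: (5,2)# 0/1 not · (5,4)# 2/2 satisfied · (5,5)# 2/2 satisfied

(1,4), (3,2), (4,3), (5,2)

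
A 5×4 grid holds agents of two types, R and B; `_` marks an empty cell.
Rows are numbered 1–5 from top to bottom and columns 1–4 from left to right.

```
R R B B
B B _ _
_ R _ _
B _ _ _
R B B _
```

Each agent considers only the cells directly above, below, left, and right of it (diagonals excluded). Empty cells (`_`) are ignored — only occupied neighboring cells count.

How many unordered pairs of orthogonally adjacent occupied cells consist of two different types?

6

Scan each occupied cell's neighbors to the right and below so each pair is counted once.
Row 1: R(1,1)–R(1,2)= R(1,1)–B(2,1)≠ R(1,2)–B(1,3)≠ R(1,2)–B(2,2)≠ B(1,3)–B(1,4)=  → 3/5 unlike.
Row 2: B(2,1)–B(2,2)= B(2,2)–R(3,2)≠  → 1/2 unlike.
Row 4: B(4,1)–R(5,1)≠  → 1/1 unlike.
Row 5: R(5,1)–B(5,2)≠ B(5,2)–B(5,3)=  → 1/2 unlike.
Total adjacent occupied pairs: 10; unlike-type pairs: 6.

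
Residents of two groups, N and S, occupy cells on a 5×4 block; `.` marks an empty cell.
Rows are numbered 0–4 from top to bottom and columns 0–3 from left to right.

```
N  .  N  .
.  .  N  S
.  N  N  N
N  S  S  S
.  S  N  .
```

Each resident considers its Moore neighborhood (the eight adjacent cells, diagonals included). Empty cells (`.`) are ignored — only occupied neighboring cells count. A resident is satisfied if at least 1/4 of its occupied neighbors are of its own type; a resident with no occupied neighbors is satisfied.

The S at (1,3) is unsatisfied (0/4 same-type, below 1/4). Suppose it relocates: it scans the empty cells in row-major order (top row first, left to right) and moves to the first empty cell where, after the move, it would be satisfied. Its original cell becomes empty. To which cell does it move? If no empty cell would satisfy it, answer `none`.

(2,0)

Vacating (1,3). Empty cells in order:
  (0,1): 0/3 same-type → still unsatisfied.
  (0,3): 0/2 same-type → still unsatisfied.
  (1,0): 0/2 same-type → still unsatisfied.
  (1,1): 0/5 same-type → still unsatisfied.
  (2,0): 1/3 same-type → satisfied — stop here.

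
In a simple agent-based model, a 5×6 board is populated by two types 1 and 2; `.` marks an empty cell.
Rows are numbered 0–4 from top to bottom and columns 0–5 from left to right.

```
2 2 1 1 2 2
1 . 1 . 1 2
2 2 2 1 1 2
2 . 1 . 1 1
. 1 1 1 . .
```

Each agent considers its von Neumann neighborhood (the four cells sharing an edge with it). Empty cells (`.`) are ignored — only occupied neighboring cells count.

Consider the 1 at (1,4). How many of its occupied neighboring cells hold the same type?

Occupied neighbors of (1,4): (0,4)=2, (2,4)=1, (1,5)=2.
Same type (1): 1 of 3.

1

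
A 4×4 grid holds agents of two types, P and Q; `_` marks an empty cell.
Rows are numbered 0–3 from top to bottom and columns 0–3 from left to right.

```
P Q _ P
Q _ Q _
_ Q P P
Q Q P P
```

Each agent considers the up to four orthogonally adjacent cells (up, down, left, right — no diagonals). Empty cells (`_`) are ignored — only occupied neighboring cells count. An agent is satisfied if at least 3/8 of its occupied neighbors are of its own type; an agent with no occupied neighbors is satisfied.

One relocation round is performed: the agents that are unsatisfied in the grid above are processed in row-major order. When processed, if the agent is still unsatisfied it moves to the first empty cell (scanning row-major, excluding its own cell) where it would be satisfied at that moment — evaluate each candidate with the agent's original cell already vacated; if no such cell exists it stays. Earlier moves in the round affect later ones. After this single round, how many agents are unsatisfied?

Initially unsatisfied (in order): (0,0), (0,1), (1,0), (1,2).
  (0,0) → (1,3).
  (0,1): now satisfied by earlier moves; stays.
  (1,0): now satisfied by earlier moves; stays.
  (1,2) → (0,0).
Resulting grid:
Q Q _ P
Q _ _ P
_ Q P P
Q Q P P
All satisfied now.

0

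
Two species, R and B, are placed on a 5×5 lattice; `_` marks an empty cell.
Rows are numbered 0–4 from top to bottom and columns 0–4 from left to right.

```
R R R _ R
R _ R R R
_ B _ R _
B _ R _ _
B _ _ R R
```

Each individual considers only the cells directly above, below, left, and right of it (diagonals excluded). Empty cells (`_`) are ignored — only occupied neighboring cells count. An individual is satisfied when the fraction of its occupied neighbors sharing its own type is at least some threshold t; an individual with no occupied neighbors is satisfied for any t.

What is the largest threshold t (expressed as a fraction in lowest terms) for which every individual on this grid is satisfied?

1/1

(0,0)R 2/2
(0,1)R 2/2
(0,2)R 2/2
(0,4)R 1/1
(1,0)R 1/1
(1,2)R 2/2
(1,3)R 3/3
(1,4)R 2/2
(2,1)B — no occupied neighbors
(2,3)R 1/1
(3,0)B 1/1
(3,2)R — no occupied neighbors
(4,0)B 1/1
(4,3)R 1/1
(4,4)R 1/1
The smallest same-type fraction is 2/2 at (0,0), which reduces to 1/1. Any threshold above that leaves this individual unsatisfied.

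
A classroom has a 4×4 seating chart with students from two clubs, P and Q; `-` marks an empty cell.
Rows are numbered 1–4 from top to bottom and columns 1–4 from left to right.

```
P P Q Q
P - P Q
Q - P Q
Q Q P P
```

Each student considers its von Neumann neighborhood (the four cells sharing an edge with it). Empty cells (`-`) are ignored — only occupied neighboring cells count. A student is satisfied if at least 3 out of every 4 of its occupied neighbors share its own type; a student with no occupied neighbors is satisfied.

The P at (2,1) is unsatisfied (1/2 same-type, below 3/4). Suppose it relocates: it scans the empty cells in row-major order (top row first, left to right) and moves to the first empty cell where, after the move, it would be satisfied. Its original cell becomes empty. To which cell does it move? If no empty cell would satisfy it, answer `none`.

(2,2)

Vacating (2,1). Empty cells in order:
  (2,2): 2/2 same-type → satisfied — stop here.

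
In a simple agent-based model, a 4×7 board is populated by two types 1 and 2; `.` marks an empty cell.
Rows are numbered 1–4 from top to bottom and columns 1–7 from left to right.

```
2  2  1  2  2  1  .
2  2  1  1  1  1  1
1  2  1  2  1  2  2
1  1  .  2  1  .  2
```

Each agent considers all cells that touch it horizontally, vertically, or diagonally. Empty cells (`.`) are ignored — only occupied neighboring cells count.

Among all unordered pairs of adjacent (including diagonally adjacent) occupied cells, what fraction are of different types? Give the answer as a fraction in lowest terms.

Scan each occupied cell's neighbors to the right and below (and the two forward diagonals) so each pair is counted once.
Row 1: 2(1,1)–2(1,2)= 2(1,1)–2(2,1)= 2(1,1)–2(2,2)= 2(1,2)–1(1,3)≠ 2(1,2)–2(2,2)= 2(1,2)–1(2,3)≠ 2(1,2)–2(2,1)= 1(1,3)–2(1,4)≠ 1(1,3)–1(2,3)= 1(1,3)–1(2,4)= 1(1,3)–2(2,2)≠ 2(1,4)–2(1,5)= 2(1,4)–1(2,4)≠ 2(1,4)–1(2,5)≠ 2(1,4)–1(2,3)≠ 2(1,5)–1(1,6)≠ 2(1,5)–1(2,5)≠ 2(1,5)–1(2,6)≠ 2(1,5)–1(2,4)≠ 1(1,6)–1(2,6)= 1(1,6)–1(2,7)= 1(1,6)–1(2,5)=  → 11/22 unlike.
Row 2: 2(2,1)–2(2,2)= 2(2,1)–1(3,1)≠ 2(2,1)–2(3,2)= 2(2,2)–1(2,3)≠ 2(2,2)–2(3,2)= 2(2,2)–1(3,3)≠ 2(2,2)–1(3,1)≠ 1(2,3)–1(2,4)= 1(2,3)–1(3,3)= 1(2,3)–2(3,4)≠ 1(2,3)–2(3,2)≠ 1(2,4)–1(2,5)= 1(2,4)–2(3,4)≠ 1(2,4)–1(3,5)= 1(2,4)–1(3,3)= 1(2,5)–1(2,6)= 1(2,5)–1(3,5)= 1(2,5)–2(3,6)≠ 1(2,5)–2(3,4)≠ 1(2,6)–1(2,7)= 1(2,6)–2(3,6)≠ 1(2,6)–2(3,7)≠ 1(2,6)–1(3,5)= 1(2,7)–2(3,7)≠ 1(2,7)–2(3,6)≠  → 13/25 unlike.
Row 3: 1(3,1)–2(3,2)≠ 1(3,1)–1(4,1)= 1(3,1)–1(4,2)= 2(3,2)–1(3,3)≠ 2(3,2)–1(4,2)≠ 2(3,2)–1(4,1)≠ 1(3,3)–2(3,4)≠ 1(3,3)–2(4,4)≠ 1(3,3)–1(4,2)= 2(3,4)–1(3,5)≠ 2(3,4)–2(4,4)= 2(3,4)–1(4,5)≠ 1(3,5)–2(3,6)≠ 1(3,5)–1(4,5)= 1(3,5)–2(4,4)≠ 2(3,6)–2(3,7)= 2(3,6)–2(4,7)= 2(3,6)–1(4,5)≠ 2(3,7)–2(4,7)=  → 11/19 unlike.
Row 4: 1(4,1)–1(4,2)= 2(4,4)–1(4,5)≠  → 1/2 unlike.
Total adjacent occupied pairs: 68; unlike-type pairs: 36.
36/68 reduces to 9/17.

9/17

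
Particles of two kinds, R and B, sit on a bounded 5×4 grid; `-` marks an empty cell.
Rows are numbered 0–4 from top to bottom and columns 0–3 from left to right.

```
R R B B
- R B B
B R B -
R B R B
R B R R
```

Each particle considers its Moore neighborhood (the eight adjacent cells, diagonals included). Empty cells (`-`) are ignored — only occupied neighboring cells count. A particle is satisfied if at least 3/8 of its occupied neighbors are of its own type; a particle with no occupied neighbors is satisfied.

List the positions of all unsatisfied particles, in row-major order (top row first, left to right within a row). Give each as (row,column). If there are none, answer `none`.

(2,0), (3,3), (4,0), (4,1)

(0,0)R 2/2 satisfied
(0,1)R 2/4 satisfied
(0,2)B 3/5 satisfied
(0,3)B 3/3 satisfied
(1,1)R 3/7 satisfied
(1,2)B 4/7 satisfied
(1,3)B 4/4 satisfied
(2,0)B 1/4 not
(2,1)R 3/7 satisfied
(2,2)B 4/7 satisfied
(3,0)R 2/5 satisfied
(3,1)B 3/8 satisfied
(3,2)R 3/7 satisfied
(3,3)B 1/4 not
(4,0)R 1/3 not
(4,1)B 1/5 not
(4,2)R 2/5 satisfied
(4,3)R 2/3 satisfied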